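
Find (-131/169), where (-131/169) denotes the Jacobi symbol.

(-131/169)
  = (131/169)    [169 ≡ 1 mod 4 ⇒ (-1/169) = +1]
  = (169/131)    [QR: 169 ≡ 1 mod 4, sign kept]
  = (38/131)    [169 ≡ 38 mod 131]
  = -(19/131)    [131 ≡ 3 mod 8 ⇒ (2/131) = -1]
  = (131/19)    [QR: both ≡ 3 mod 4, sign flips]
  = (17/19)    [131 ≡ 17 mod 19]
  = (19/17)    [QR: 17 ≡ 1 mod 4, sign kept]
  = (2/17)    [19 ≡ 2 mod 17]
  = (1/17)    [17 ≡ 1 mod 8 ⇒ (2/17) = +1]
  = 1    [(1/17) = 1]

1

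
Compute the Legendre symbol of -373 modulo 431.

Reduce the numerator: -373 ≡ 58 (mod 431), so (-373|431) = (58|431).
Factor out 2: 58 = 2·29. Since 431 ≡ 7 (mod 8), (2|431) = +1. Now have (29|431).
29 ≡ 1 (mod 4), so quadratic reciprocity gives (29|431) = (431|29). Reduce: 431 ≡ 25 (mod 29). Now have (25|29).
25 ≡ 1 (mod 4), so quadratic reciprocity gives (25|29) = (29|25). Reduce: 29 ≡ 4 (mod 25). Now have (4|25).
Factor out 2: 4 = 2^2. Since 25 ≡ 1 (mod 8), (2|25) = +1, and (2|25)^2 = +1. Now have (1|25).
(1|25) = 1. Collecting the sign factors: 1.

1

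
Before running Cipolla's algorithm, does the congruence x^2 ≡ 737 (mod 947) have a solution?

(737/947)
  = (947/737)    [QR: 737 ≡ 1 mod 4, sign kept]
  = (210/737)    [947 ≡ 210 mod 737]
  = (105/737)    [737 ≡ 1 mod 8 ⇒ (2/737) = +1]
  = (737/105)    [QR: 105 ≡ 1 mod 4, sign kept]
  = (2/105)    [737 ≡ 2 mod 105]
  = (1/105)    [105 ≡ 1 mod 8 ⇒ (2/105) = +1]
  = 1    [(1/105) = 1]
The Legendre symbol is 1, so x^2 ≡ 737 (mod 947) has solution.

yes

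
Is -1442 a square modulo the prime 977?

yes

(-1442/977)
  = (512/977)    [-1442 ≡ 512 mod 977]
  = (1/977)    [977 ≡ 1 mod 8 ⇒ (2/977)^9 = +1]
  = 1    [(1/977) = 1]
The Legendre symbol is 1, so x^2 ≡ -1442 (mod 977) has solution.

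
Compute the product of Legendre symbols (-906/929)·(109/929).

By multiplicativity, (-906·109/929) = (-906/929)·(109/929).
First factor (-906/929):
(-906/929)
  = (23/929)    [-906 ≡ 23 mod 929]
  = (929/23)    [QR: 929 ≡ 1 mod 4, sign kept]
  = (9/23)    [929 ≡ 9 mod 23]
  = (23/9)    [QR: 9 ≡ 1 mod 4, sign kept]
  = (5/9)    [23 ≡ 5 mod 9]
  = (9/5)    [QR: 5 ≡ 1 mod 4, sign kept]
  = (4/5)    [9 ≡ 4 mod 5]
  = (1/5)    [5 ≡ 5 mod 8 ⇒ (2/5)^2 = +1]
  = 1    [(1/5) = 1]
Second factor (109/929):
(109/929)
  = (929/109)    [QR: 109 ≡ 1 mod 4, sign kept]
  = (57/109)    [929 ≡ 57 mod 109]
  = (109/57)    [QR: 57 ≡ 1 mod 4, sign kept]
  = (52/57)    [109 ≡ 52 mod 57]
  = (13/57)    [57 ≡ 1 mod 8 ⇒ (2/57)^2 = +1]
  = (57/13)    [QR: 13 ≡ 1 mod 4, sign kept]
  = (5/13)    [57 ≡ 5 mod 13]
  = (13/5)    [QR: 5 ≡ 1 mod 4, sign kept]
  = (3/5)    [13 ≡ 3 mod 5]
  = (5/3)    [QR: 5 ≡ 1 mod 4, sign kept]
  = (2/3)    [5 ≡ 2 mod 3]
  = -(1/3)    [3 ≡ 3 mod 8 ⇒ (2/3) = -1]
  = -1    [(1/3) = 1]
Product: (1)·(-1) = -1.

-1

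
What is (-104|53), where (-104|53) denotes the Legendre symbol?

Reduce the numerator: -104 ≡ 2 (mod 53), so (-104|53) = (2|53).
Factor out 2: 2 = 2. Since 53 ≡ 5 (mod 8), (2|53) = -1. Now have -(1|53).
(1|53) = 1. Collecting the sign factors: -1.

-1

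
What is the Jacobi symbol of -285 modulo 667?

-1

(-285 / 667)
  = (382 / 667)    [-285 ≡ 382 mod 667]
  = -(191 / 667)    [667 ≡ 3 mod 8 ⇒ (2 / 667) = -1]
  = (667 / 191)    [QR: both ≡ 3 mod 4, sign flips]
  = (94 / 191)    [667 ≡ 94 mod 191]
  = (47 / 191)    [191 ≡ 7 mod 8 ⇒ (2 / 191) = +1]
  = -(191 / 47)    [QR: both ≡ 3 mod 4, sign flips]
  = -(3 / 47)    [191 ≡ 3 mod 47]
  = (47 / 3)    [QR: both ≡ 3 mod 4, sign flips]
  = (2 / 3)    [47 ≡ 2 mod 3]
  = -(1 / 3)    [3 ≡ 3 mod 8 ⇒ (2 / 3) = -1]
  = -1    [(1 / 3) = 1]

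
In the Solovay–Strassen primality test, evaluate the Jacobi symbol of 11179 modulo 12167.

1

(11179/12167)
  = -(12167/11179)    [QR: both ≡ 3 mod 4, sign flips]
  = -(988/11179)    [12167 ≡ 988 mod 11179]
  = -(247/11179)    [11179 ≡ 3 mod 8 ⇒ (2/11179)^2 = +1]
  = (11179/247)    [QR: both ≡ 3 mod 4, sign flips]
  = (64/247)    [11179 ≡ 64 mod 247]
  = (1/247)    [247 ≡ 7 mod 8 ⇒ (2/247)^6 = +1]
  = 1    [(1/247) = 1]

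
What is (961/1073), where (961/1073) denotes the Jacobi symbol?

(961/1073)
  = (1073/961)    [QR: 961 ≡ 1 mod 4, sign kept]
  = (112/961)    [1073 ≡ 112 mod 961]
  = (7/961)    [961 ≡ 1 mod 8 ⇒ (2/961)^4 = +1]
  = (961/7)    [QR: 961 ≡ 1 mod 4, sign kept]
  = (2/7)    [961 ≡ 2 mod 7]
  = (1/7)    [7 ≡ 7 mod 8 ⇒ (2/7) = +1]
  = 1    [(1/7) = 1]

1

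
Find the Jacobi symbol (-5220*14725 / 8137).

By multiplicativity, (-5220·14725 / 8137) = (-5220 / 8137)·(14725 / 8137).
First factor (-5220 / 8137):
(-5220 / 8137)
  = (2917 / 8137)    [-5220 ≡ 2917 mod 8137]
  = (8137 / 2917)    [QR: 2917 ≡ 1 mod 4, sign kept]
  = (2303 / 2917)    [8137 ≡ 2303 mod 2917]
  = (2917 / 2303)    [QR: 2917 ≡ 1 mod 4, sign kept]
  = (614 / 2303)    [2917 ≡ 614 mod 2303]
  = (307 / 2303)    [2303 ≡ 7 mod 8 ⇒ (2 / 2303) = +1]
  = -(2303 / 307)    [QR: both ≡ 3 mod 4, sign flips]
  = -(154 / 307)    [2303 ≡ 154 mod 307]
  = (77 / 307)    [307 ≡ 3 mod 8 ⇒ (2 / 307) = -1]
  = (307 / 77)    [QR: 77 ≡ 1 mod 4, sign kept]
  = (76 / 77)    [307 ≡ 76 mod 77]
  = (19 / 77)    [77 ≡ 5 mod 8 ⇒ (2 / 77)^2 = +1]
  = (77 / 19)    [QR: 77 ≡ 1 mod 4, sign kept]
  = (1 / 19)    [77 ≡ 1 mod 19]
  = 1    [(1 / 19) = 1]
Second factor (14725 / 8137):
(14725 / 8137)
  = (6588 / 8137)    [14725 ≡ 6588 mod 8137]
  = (1647 / 8137)    [8137 ≡ 1 mod 8 ⇒ (2 / 8137)^2 = +1]
  = (8137 / 1647)    [QR: 8137 ≡ 1 mod 4, sign kept]
  = (1549 / 1647)    [8137 ≡ 1549 mod 1647]
  = (1647 / 1549)    [QR: 1549 ≡ 1 mod 4, sign kept]
  = (98 / 1549)    [1647 ≡ 98 mod 1549]
  = -(49 / 1549)    [1549 ≡ 5 mod 8 ⇒ (2 / 1549) = -1]
  = -(1549 / 49)    [QR: 49 ≡ 1 mod 4, sign kept]
  = -(30 / 49)    [1549 ≡ 30 mod 49]
  = -(15 / 49)    [49 ≡ 1 mod 8 ⇒ (2 / 49) = +1]
  = -(49 / 15)    [QR: 49 ≡ 1 mod 4, sign kept]
  = -(4 / 15)    [49 ≡ 4 mod 15]
  = -(1 / 15)    [15 ≡ 7 mod 8 ⇒ (2 / 15)^2 = +1]
  = -1    [(1 / 15) = 1]
Product: (1)·(-1) = -1.

-1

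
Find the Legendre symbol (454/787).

(454/787)
  = -(227/787)    [787 ≡ 3 mod 8 ⇒ (2/787) = -1]
  = (787/227)    [QR: both ≡ 3 mod 4, sign flips]
  = (106/227)    [787 ≡ 106 mod 227]
  = -(53/227)    [227 ≡ 3 mod 8 ⇒ (2/227) = -1]
  = -(227/53)    [QR: 53 ≡ 1 mod 4, sign kept]
  = -(15/53)    [227 ≡ 15 mod 53]
  = -(53/15)    [QR: 53 ≡ 1 mod 4, sign kept]
  = -(8/15)    [53 ≡ 8 mod 15]
  = -(1/15)    [15 ≡ 7 mod 8 ⇒ (2/15)^3 = +1]
  = -1    [(1/15) = 1]

-1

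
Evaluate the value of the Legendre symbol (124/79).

1

(124/79)
  = (45/79)    [124 ≡ 45 mod 79]
  = (79/45)    [QR: 45 ≡ 1 mod 4, sign kept]
  = (34/45)    [79 ≡ 34 mod 45]
  = -(17/45)    [45 ≡ 5 mod 8 ⇒ (2/45) = -1]
  = -(45/17)    [QR: 17 ≡ 1 mod 4, sign kept]
  = -(11/17)    [45 ≡ 11 mod 17]
  = -(17/11)    [QR: 17 ≡ 1 mod 4, sign kept]
  = -(6/11)    [17 ≡ 6 mod 11]
  = (3/11)    [11 ≡ 3 mod 8 ⇒ (2/11) = -1]
  = -(11/3)    [QR: both ≡ 3 mod 4, sign flips]
  = -(2/3)    [11 ≡ 2 mod 3]
  = (1/3)    [3 ≡ 3 mod 8 ⇒ (2/3) = -1]
  = 1    [(1/3) = 1]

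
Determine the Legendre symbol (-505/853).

Pull out -1: (-505/853) = (-1/853)·(505/853). Since 853 ≡ 1 (mod 4), (-1/853) = +1. Now have (505/853).
505 ≡ 1 (mod 4), so quadratic reciprocity gives (505/853) = (853/505). Reduce: 853 ≡ 348 (mod 505). Now have (348/505).
Factor out 2: 348 = 2^2·87. Since 505 ≡ 1 (mod 8), (2/505) = +1, and (2/505)^2 = +1. Now have (87/505).
505 ≡ 1 (mod 4), so quadratic reciprocity gives (87/505) = (505/87). Reduce: 505 ≡ 70 (mod 87). Now have (70/87).
Factor out 2: 70 = 2·35. Since 87 ≡ 7 (mod 8), (2/87) = +1. Now have (35/87).
Both 35 ≡ 3 and 87 ≡ 3 (mod 4), so reciprocity gives (35/87) = -(87/35). Reduce: 87 ≡ 17 (mod 35). Now have -(17/35).
17 ≡ 1 (mod 4), so quadratic reciprocity gives (17/35) = (35/17). Reduce: 35 ≡ 1 (mod 17). Now have -(1/17).
(1/17) = 1. Collecting the sign factors: -1.

-1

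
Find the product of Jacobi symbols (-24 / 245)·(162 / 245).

-1

By multiplicativity, (-24·162 / 245) = (-24 / 245)·(162 / 245).
First factor (-24 / 245):
(-24 / 245)
  = (221 / 245)    [-24 ≡ 221 mod 245]
  = (245 / 221)    [QR: 221 ≡ 1 mod 4, sign kept]
  = (24 / 221)    [245 ≡ 24 mod 221]
  = -(3 / 221)    [221 ≡ 5 mod 8 ⇒ (2 / 221)^3 = -1]
  = -(221 / 3)    [QR: 221 ≡ 1 mod 4, sign kept]
  = -(2 / 3)    [221 ≡ 2 mod 3]
  = (1 / 3)    [3 ≡ 3 mod 8 ⇒ (2 / 3) = -1]
  = 1    [(1 / 3) = 1]
Second factor (162 / 245):
(162 / 245)
  = -(81 / 245)    [245 ≡ 5 mod 8 ⇒ (2 / 245) = -1]
  = -(245 / 81)    [QR: 81 ≡ 1 mod 4, sign kept]
  = -(2 / 81)    [245 ≡ 2 mod 81]
  = -(1 / 81)    [81 ≡ 1 mod 8 ⇒ (2 / 81) = +1]
  = -1    [(1 / 81) = 1]
Product: (1)·(-1) = -1.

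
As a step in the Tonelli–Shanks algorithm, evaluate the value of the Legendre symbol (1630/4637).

Factor out 2: 1630 = 2·815. Since 4637 ≡ 5 (mod 8), (2/4637) = -1. Now have -(815/4637).
4637 ≡ 1 (mod 4), so quadratic reciprocity gives (815/4637) = (4637/815). Reduce: 4637 ≡ 562 (mod 815). Now have -(562/815).
Factor out 2: 562 = 2·281. Since 815 ≡ 7 (mod 8), (2/815) = +1. Now have -(281/815).
281 ≡ 1 (mod 4), so quadratic reciprocity gives (281/815) = (815/281). Reduce: 815 ≡ 253 (mod 281). Now have -(253/281).
253 ≡ 1 (mod 4), so quadratic reciprocity gives (253/281) = (281/253). Reduce: 281 ≡ 28 (mod 253). Now have -(28/253).
Factor out 2: 28 = 2^2·7. Since 253 ≡ 5 (mod 8), (2/253) = -1, and (2/253)^2 = +1. Now have -(7/253).
253 ≡ 1 (mod 4), so quadratic reciprocity gives (7/253) = (253/7). Reduce: 253 ≡ 1 (mod 7). Now have -(1/7).
(1/7) = 1. Collecting the sign factors: -1.

-1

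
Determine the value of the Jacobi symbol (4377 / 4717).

4377 ≡ 1 (mod 4), so quadratic reciprocity gives (4377 / 4717) = (4717 / 4377). Reduce: 4717 ≡ 340 (mod 4377). Now have (340 / 4377).
Factor out 2: 340 = 2^2·85. Since 4377 ≡ 1 (mod 8), (2 / 4377) = +1, and (2 / 4377)^2 = +1. Now have (85 / 4377).
85 ≡ 1 (mod 4), so quadratic reciprocity gives (85 / 4377) = (4377 / 85). Reduce: 4377 ≡ 42 (mod 85). Now have (42 / 85).
Factor out 2: 42 = 2·21. Since 85 ≡ 5 (mod 8), (2 / 85) = -1. Now have -(21 / 85).
21 ≡ 1 (mod 4), so quadratic reciprocity gives (21 / 85) = (85 / 21). Reduce: 85 ≡ 1 (mod 21). Now have -(1 / 21).
(1 / 21) = 1. Collecting the sign factors: -1.

-1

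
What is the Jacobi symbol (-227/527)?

(-227/527)
  = -(227/527)    [527 ≡ 3 mod 4 ⇒ (-1/527) = -1]
  = (527/227)    [QR: both ≡ 3 mod 4, sign flips]
  = (73/227)    [527 ≡ 73 mod 227]
  = (227/73)    [QR: 73 ≡ 1 mod 4, sign kept]
  = (8/73)    [227 ≡ 8 mod 73]
  = (1/73)    [73 ≡ 1 mod 8 ⇒ (2/73)^3 = +1]
  = 1    [(1/73) = 1]

1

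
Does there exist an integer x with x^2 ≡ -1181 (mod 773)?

(-1181|773)
  = (1181|773)    [773 ≡ 1 mod 4 ⇒ (-1|773) = +1]
  = (408|773)    [1181 ≡ 408 mod 773]
  = -(51|773)    [773 ≡ 5 mod 8 ⇒ (2|773)^3 = -1]
  = -(773|51)    [QR: 773 ≡ 1 mod 4, sign kept]
  = -(8|51)    [773 ≡ 8 mod 51]
  = (1|51)    [51 ≡ 3 mod 8 ⇒ (2|51)^3 = -1]
  = 1    [(1|51) = 1]
(-1181|773) = 1, and 773 is prime, so -1181 is a quadratic residue mod 773.

yes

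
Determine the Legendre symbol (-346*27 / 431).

By multiplicativity, (-346·27 / 431) = (-346 / 431)·(27 / 431).
First factor (-346 / 431):
Reduce the numerator: -346 ≡ 85 (mod 431), so (-346 / 431) = (85 / 431).
85 ≡ 1 (mod 4), so quadratic reciprocity gives (85 / 431) = (431 / 85). Reduce: 431 ≡ 6 (mod 85). Now have (6 / 85).
Factor out 2: 6 = 2·3. Since 85 ≡ 5 (mod 8), (2 / 85) = -1. Now have -(3 / 85).
85 ≡ 1 (mod 4), so quadratic reciprocity gives (3 / 85) = (85 / 3). Reduce: 85 ≡ 1 (mod 3). Now have -(1 / 3).
(1 / 3) = 1. Collecting the sign factors: -1.
Second factor (27 / 431):
Both 27 ≡ 3 and 431 ≡ 3 (mod 4), so reciprocity gives (27 / 431) = -(431 / 27). Reduce: 431 ≡ 26 (mod 27). Now have -(26 / 27).
Factor out 2: 26 = 2·13. Since 27 ≡ 3 (mod 8), (2 / 27) = -1. Now have (13 / 27).
13 ≡ 1 (mod 4), so quadratic reciprocity gives (13 / 27) = (27 / 13). Reduce: 27 ≡ 1 (mod 13). Now have (1 / 13).
(1 / 13) = 1. Collecting the sign factors: 1.
Product: (-1)·(1) = -1.

-1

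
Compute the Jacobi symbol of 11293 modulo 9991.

Reduce the numerator: 11293 ≡ 1302 (mod 9991), so (11293|9991) = (1302|9991).
Factor out 2: 1302 = 2·651. Since 9991 ≡ 7 (mod 8), (2|9991) = +1. Now have (651|9991).
Both 651 ≡ 3 and 9991 ≡ 3 (mod 4), so reciprocity gives (651|9991) = -(9991|651). Reduce: 9991 ≡ 226 (mod 651). Now have -(226|651).
Factor out 2: 226 = 2·113. Since 651 ≡ 3 (mod 8), (2|651) = -1. Now have (113|651).
113 ≡ 1 (mod 4), so quadratic reciprocity gives (113|651) = (651|113). Reduce: 651 ≡ 86 (mod 113). Now have (86|113).
Factor out 2: 86 = 2·43. Since 113 ≡ 1 (mod 8), (2|113) = +1. Now have (43|113).
113 ≡ 1 (mod 4), so quadratic reciprocity gives (43|113) = (113|43). Reduce: 113 ≡ 27 (mod 43). Now have (27|43).
Both 27 ≡ 3 and 43 ≡ 3 (mod 4), so reciprocity gives (27|43) = -(43|27). Reduce: 43 ≡ 16 (mod 27). Now have -(16|27).
Factor out 2: 16 = 2^4. Since 27 ≡ 3 (mod 8), (2|27) = -1, and (2|27)^4 = +1. Now have -(1|27).
(1|27) = 1. Collecting the sign factors: -1.

-1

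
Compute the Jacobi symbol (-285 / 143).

(-285 / 143)
  = (1 / 143)    [-285 ≡ 1 mod 143]
  = 1    [(1 / 143) = 1]

1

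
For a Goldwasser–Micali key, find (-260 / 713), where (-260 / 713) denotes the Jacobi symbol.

1

Reduce the numerator: -260 ≡ 453 (mod 713), so (-260 / 713) = (453 / 713).
453 ≡ 1 (mod 4), so quadratic reciprocity gives (453 / 713) = (713 / 453). Reduce: 713 ≡ 260 (mod 453). Now have (260 / 453).
Factor out 2: 260 = 2^2·65. Since 453 ≡ 5 (mod 8), (2 / 453) = -1, and (2 / 453)^2 = +1. Now have (65 / 453).
65 ≡ 1 (mod 4), so quadratic reciprocity gives (65 / 453) = (453 / 65). Reduce: 453 ≡ 63 (mod 65). Now have (63 / 65).
65 ≡ 1 (mod 4), so quadratic reciprocity gives (63 / 65) = (65 / 63). Reduce: 65 ≡ 2 (mod 63). Now have (2 / 63).
Factor out 2: 2 = 2. Since 63 ≡ 7 (mod 8), (2 / 63) = +1. Now have (1 / 63).
(1 / 63) = 1. Collecting the sign factors: 1.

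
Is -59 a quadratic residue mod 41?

Reduce the numerator: -59 ≡ 23 (mod 41), so (-59|41) = (23|41).
41 ≡ 1 (mod 4), so quadratic reciprocity gives (23|41) = (41|23). Reduce: 41 ≡ 18 (mod 23). Now have (18|23).
Factor out 2: 18 = 2·9. Since 23 ≡ 7 (mod 8), (2|23) = +1. Now have (9|23).
9 ≡ 1 (mod 4), so quadratic reciprocity gives (9|23) = (23|9). Reduce: 23 ≡ 5 (mod 9). Now have (5|9).
5 ≡ 1 (mod 4), so quadratic reciprocity gives (5|9) = (9|5). Reduce: 9 ≡ 4 (mod 5). Now have (4|5).
Factor out 2: 4 = 2^2. Since 5 ≡ 5 (mod 8), (2|5) = -1, and (2|5)^2 = +1. Now have (1|5).
(1|5) = 1. Collecting the sign factors: 1.
The Legendre symbol is 1, so x^2 ≡ -59 (mod 41) has solution.

yes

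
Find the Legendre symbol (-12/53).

Pull out -1: (-12/53) = (-1/53)·(12/53). Since 53 ≡ 1 (mod 4), (-1/53) = +1. Now have (12/53).
Factor out 2: 12 = 2^2·3. Since 53 ≡ 5 (mod 8), (2/53) = -1, and (2/53)^2 = +1. Now have (3/53).
53 ≡ 1 (mod 4), so quadratic reciprocity gives (3/53) = (53/3). Reduce: 53 ≡ 2 (mod 3). Now have (2/3).
Factor out 2: 2 = 2. Since 3 ≡ 3 (mod 8), (2/3) = -1. Now have -(1/3).
(1/3) = 1. Collecting the sign factors: -1.

-1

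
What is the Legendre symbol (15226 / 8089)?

-1

(15226 / 8089)
  = (7137 / 8089)    [15226 ≡ 7137 mod 8089]
  = (8089 / 7137)    [QR: 7137 ≡ 1 mod 4, sign kept]
  = (952 / 7137)    [8089 ≡ 952 mod 7137]
  = (119 / 7137)    [7137 ≡ 1 mod 8 ⇒ (2 / 7137)^3 = +1]
  = (7137 / 119)    [QR: 7137 ≡ 1 mod 4, sign kept]
  = (116 / 119)    [7137 ≡ 116 mod 119]
  = (29 / 119)    [119 ≡ 7 mod 8 ⇒ (2 / 119)^2 = +1]
  = (119 / 29)    [QR: 29 ≡ 1 mod 4, sign kept]
  = (3 / 29)    [119 ≡ 3 mod 29]
  = (29 / 3)    [QR: 29 ≡ 1 mod 4, sign kept]
  = (2 / 3)    [29 ≡ 2 mod 3]
  = -(1 / 3)    [3 ≡ 3 mod 8 ⇒ (2 / 3) = -1]
  = -1    [(1 / 3) = 1]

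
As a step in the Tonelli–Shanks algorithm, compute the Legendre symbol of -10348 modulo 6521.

1

(-10348/6521)
  = (2694/6521)    [-10348 ≡ 2694 mod 6521]
  = (1347/6521)    [6521 ≡ 1 mod 8 ⇒ (2/6521) = +1]
  = (6521/1347)    [QR: 6521 ≡ 1 mod 4, sign kept]
  = (1133/1347)    [6521 ≡ 1133 mod 1347]
  = (1347/1133)    [QR: 1133 ≡ 1 mod 4, sign kept]
  = (214/1133)    [1347 ≡ 214 mod 1133]
  = -(107/1133)    [1133 ≡ 5 mod 8 ⇒ (2/1133) = -1]
  = -(1133/107)    [QR: 1133 ≡ 1 mod 4, sign kept]
  = -(63/107)    [1133 ≡ 63 mod 107]
  = (107/63)    [QR: both ≡ 3 mod 4, sign flips]
  = (44/63)    [107 ≡ 44 mod 63]
  = (11/63)    [63 ≡ 7 mod 8 ⇒ (2/63)^2 = +1]
  = -(63/11)    [QR: both ≡ 3 mod 4, sign flips]
  = -(8/11)    [63 ≡ 8 mod 11]
  = (1/11)    [11 ≡ 3 mod 8 ⇒ (2/11)^3 = -1]
  = 1    [(1/11) = 1]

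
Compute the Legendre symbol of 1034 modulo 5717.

-1

(1034/5717)
  = -(517/5717)    [5717 ≡ 5 mod 8 ⇒ (2/5717) = -1]
  = -(5717/517)    [QR: 517 ≡ 1 mod 4, sign kept]
  = -(30/517)    [5717 ≡ 30 mod 517]
  = (15/517)    [517 ≡ 5 mod 8 ⇒ (2/517) = -1]
  = (517/15)    [QR: 517 ≡ 1 mod 4, sign kept]
  = (7/15)    [517 ≡ 7 mod 15]
  = -(15/7)    [QR: both ≡ 3 mod 4, sign flips]
  = -(1/7)    [15 ≡ 1 mod 7]
  = -1    [(1/7) = 1]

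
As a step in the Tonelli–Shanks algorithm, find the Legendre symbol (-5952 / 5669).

1

Pull out -1: (-5952 / 5669) = (-1 / 5669)·(5952 / 5669). Since 5669 ≡ 1 (mod 4), (-1 / 5669) = +1. Now have (5952 / 5669).
Reduce the numerator: 5952 ≡ 283 (mod 5669), so (5952 / 5669) = (283 / 5669).
5669 ≡ 1 (mod 4), so quadratic reciprocity gives (283 / 5669) = (5669 / 283). Reduce: 5669 ≡ 9 (mod 283). Now have (9 / 283).
9 ≡ 1 (mod 4), so quadratic reciprocity gives (9 / 283) = (283 / 9). Reduce: 283 ≡ 4 (mod 9). Now have (4 / 9).
Factor out 2: 4 = 2^2. Since 9 ≡ 1 (mod 8), (2 / 9) = +1, and (2 / 9)^2 = +1. Now have (1 / 9).
(1 / 9) = 1. Collecting the sign factors: 1.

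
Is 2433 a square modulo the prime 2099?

no

(2433|2099)
  = (334|2099)    [2433 ≡ 334 mod 2099]
  = -(167|2099)    [2099 ≡ 3 mod 8 ⇒ (2|2099) = -1]
  = (2099|167)    [QR: both ≡ 3 mod 4, sign flips]
  = (95|167)    [2099 ≡ 95 mod 167]
  = -(167|95)    [QR: both ≡ 3 mod 4, sign flips]
  = -(72|95)    [167 ≡ 72 mod 95]
  = -(9|95)    [95 ≡ 7 mod 8 ⇒ (2|95)^3 = +1]
  = -(95|9)    [QR: 9 ≡ 1 mod 4, sign kept]
  = -(5|9)    [95 ≡ 5 mod 9]
  = -(9|5)    [QR: 5 ≡ 1 mod 4, sign kept]
  = -(4|5)    [9 ≡ 4 mod 5]
  = -(1|5)    [5 ≡ 5 mod 8 ⇒ (2|5)^2 = +1]
  = -1    [(1|5) = 1]
The Legendre symbol is -1, so x^2 ≡ 2433 (mod 2099) has no solution.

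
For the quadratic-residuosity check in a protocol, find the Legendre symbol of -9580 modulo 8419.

(-9580|8419)
  = (7258|8419)    [-9580 ≡ 7258 mod 8419]
  = -(3629|8419)    [8419 ≡ 3 mod 8 ⇒ (2|8419) = -1]
  = -(8419|3629)    [QR: 3629 ≡ 1 mod 4, sign kept]
  = -(1161|3629)    [8419 ≡ 1161 mod 3629]
  = -(3629|1161)    [QR: 1161 ≡ 1 mod 4, sign kept]
  = -(146|1161)    [3629 ≡ 146 mod 1161]
  = -(73|1161)    [1161 ≡ 1 mod 8 ⇒ (2|1161) = +1]
  = -(1161|73)    [QR: 73 ≡ 1 mod 4, sign kept]
  = -(66|73)    [1161 ≡ 66 mod 73]
  = -(33|73)    [73 ≡ 1 mod 8 ⇒ (2|73) = +1]
  = -(73|33)    [QR: 33 ≡ 1 mod 4, sign kept]
  = -(7|33)    [73 ≡ 7 mod 33]
  = -(33|7)    [QR: 33 ≡ 1 mod 4, sign kept]
  = -(5|7)    [33 ≡ 5 mod 7]
  = -(7|5)    [QR: 5 ≡ 1 mod 4, sign kept]
  = -(2|5)    [7 ≡ 2 mod 5]
  = (1|5)    [5 ≡ 5 mod 8 ⇒ (2|5) = -1]
  = 1    [(1|5) = 1]

1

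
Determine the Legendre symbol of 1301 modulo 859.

Reduce the numerator: 1301 ≡ 442 (mod 859), so (1301/859) = (442/859).
Factor out 2: 442 = 2·221. Since 859 ≡ 3 (mod 8), (2/859) = -1. Now have -(221/859).
221 ≡ 1 (mod 4), so quadratic reciprocity gives (221/859) = (859/221). Reduce: 859 ≡ 196 (mod 221). Now have -(196/221).
Factor out 2: 196 = 2^2·49. Since 221 ≡ 5 (mod 8), (2/221) = -1, and (2/221)^2 = +1. Now have -(49/221).
49 ≡ 1 (mod 4), so quadratic reciprocity gives (49/221) = (221/49). Reduce: 221 ≡ 25 (mod 49). Now have -(25/49).
25 ≡ 1 (mod 4), so quadratic reciprocity gives (25/49) = (49/25). Reduce: 49 ≡ 24 (mod 25). Now have -(24/25).
Factor out 2: 24 = 2^3·3. Since 25 ≡ 1 (mod 8), (2/25) = +1, and (2/25)^3 = +1. Now have -(3/25).
25 ≡ 1 (mod 4), so quadratic reciprocity gives (3/25) = (25/3). Reduce: 25 ≡ 1 (mod 3). Now have -(1/3).
(1/3) = 1. Collecting the sign factors: -1.

-1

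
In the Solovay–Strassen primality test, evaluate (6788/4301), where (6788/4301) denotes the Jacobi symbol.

-1

Reduce the numerator: 6788 ≡ 2487 (mod 4301), so (6788/4301) = (2487/4301).
4301 ≡ 1 (mod 4), so quadratic reciprocity gives (2487/4301) = (4301/2487). Reduce: 4301 ≡ 1814 (mod 2487). Now have (1814/2487).
Factor out 2: 1814 = 2·907. Since 2487 ≡ 7 (mod 8), (2/2487) = +1. Now have (907/2487).
Both 907 ≡ 3 and 2487 ≡ 3 (mod 4), so reciprocity gives (907/2487) = -(2487/907). Reduce: 2487 ≡ 673 (mod 907). Now have -(673/907).
673 ≡ 1 (mod 4), so quadratic reciprocity gives (673/907) = (907/673). Reduce: 907 ≡ 234 (mod 673). Now have -(234/673).
Factor out 2: 234 = 2·117. Since 673 ≡ 1 (mod 8), (2/673) = +1. Now have -(117/673).
117 ≡ 1 (mod 4), so quadratic reciprocity gives (117/673) = (673/117). Reduce: 673 ≡ 88 (mod 117). Now have -(88/117).
Factor out 2: 88 = 2^3·11. Since 117 ≡ 5 (mod 8), (2/117) = -1, and (2/117)^3 = -1. Now have (11/117).
117 ≡ 1 (mod 4), so quadratic reciprocity gives (11/117) = (117/11). Reduce: 117 ≡ 7 (mod 11). Now have (7/11).
Both 7 ≡ 3 and 11 ≡ 3 (mod 4), so reciprocity gives (7/11) = -(11/7). Reduce: 11 ≡ 4 (mod 7). Now have -(4/7).
Factor out 2: 4 = 2^2. Since 7 ≡ 7 (mod 8), (2/7) = +1, and (2/7)^2 = +1. Now have -(1/7).
(1/7) = 1. Collecting the sign factors: -1.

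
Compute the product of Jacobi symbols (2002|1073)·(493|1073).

0

By multiplicativity, (2002·493|1073) = (2002|1073)·(493|1073).
First factor (2002|1073):
(2002|1073)
  = (929|1073)    [2002 ≡ 929 mod 1073]
  = (1073|929)    [QR: 929 ≡ 1 mod 4, sign kept]
  = (144|929)    [1073 ≡ 144 mod 929]
  = (9|929)    [929 ≡ 1 mod 8 ⇒ (2|929)^4 = +1]
  = (929|9)    [QR: 9 ≡ 1 mod 4, sign kept]
  = (2|9)    [929 ≡ 2 mod 9]
  = (1|9)    [9 ≡ 1 mod 8 ⇒ (2|9) = +1]
  = 1    [(1|9) = 1]
Second factor (493|1073):
(493|1073)
  = (1073|493)    [QR: 493 ≡ 1 mod 4, sign kept]
  = (87|493)    [1073 ≡ 87 mod 493]
  = (493|87)    [QR: 493 ≡ 1 mod 4, sign kept]
  = (58|87)    [493 ≡ 58 mod 87]
  = (29|87)    [87 ≡ 7 mod 8 ⇒ (2|87) = +1]
  = (87|29)    [QR: 29 ≡ 1 mod 4, sign kept]
  = (0|29)    [87 ≡ 0 mod 29]
  = 0    [numerator 0, gcd > 1]
Product: (1)·(0) = 0.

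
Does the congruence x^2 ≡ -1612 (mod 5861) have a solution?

no

Reduce the numerator: -1612 ≡ 4249 (mod 5861), so (-1612|5861) = (4249|5861).
4249 ≡ 1 (mod 4), so quadratic reciprocity gives (4249|5861) = (5861|4249). Reduce: 5861 ≡ 1612 (mod 4249). Now have (1612|4249).
Factor out 2: 1612 = 2^2·403. Since 4249 ≡ 1 (mod 8), (2|4249) = +1, and (2|4249)^2 = +1. Now have (403|4249).
4249 ≡ 1 (mod 4), so quadratic reciprocity gives (403|4249) = (4249|403). Reduce: 4249 ≡ 219 (mod 403). Now have (219|403).
Both 219 ≡ 3 and 403 ≡ 3 (mod 4), so reciprocity gives (219|403) = -(403|219). Reduce: 403 ≡ 184 (mod 219). Now have -(184|219).
Factor out 2: 184 = 2^3·23. Since 219 ≡ 3 (mod 8), (2|219) = -1, and (2|219)^3 = -1. Now have (23|219).
Both 23 ≡ 3 and 219 ≡ 3 (mod 4), so reciprocity gives (23|219) = -(219|23). Reduce: 219 ≡ 12 (mod 23). Now have -(12|23).
Factor out 2: 12 = 2^2·3. Since 23 ≡ 7 (mod 8), (2|23) = +1, and (2|23)^2 = +1. Now have -(3|23).
Both 3 ≡ 3 and 23 ≡ 3 (mod 4), so reciprocity gives (3|23) = -(23|3). Reduce: 23 ≡ 2 (mod 3). Now have (2|3).
Factor out 2: 2 = 2. Since 3 ≡ 3 (mod 8), (2|3) = -1. Now have -(1|3).
(1|3) = 1. Collecting the sign factors: -1.
The Legendre symbol is -1, so x^2 ≡ -1612 (mod 5861) has no solution.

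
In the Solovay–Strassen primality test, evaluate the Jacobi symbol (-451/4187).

(-451/4187)
  = -(451/4187)    [4187 ≡ 3 mod 4 ⇒ (-1/4187) = -1]
  = (4187/451)    [QR: both ≡ 3 mod 4, sign flips]
  = (128/451)    [4187 ≡ 128 mod 451]
  = -(1/451)    [451 ≡ 3 mod 8 ⇒ (2/451)^7 = -1]
  = -1    [(1/451) = 1]

-1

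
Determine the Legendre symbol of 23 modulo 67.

1

(23|67)
  = -(67|23)    [QR: both ≡ 3 mod 4, sign flips]
  = -(21|23)    [67 ≡ 21 mod 23]
  = -(23|21)    [QR: 21 ≡ 1 mod 4, sign kept]
  = -(2|21)    [23 ≡ 2 mod 21]
  = (1|21)    [21 ≡ 5 mod 8 ⇒ (2|21) = -1]
  = 1    [(1|21) = 1]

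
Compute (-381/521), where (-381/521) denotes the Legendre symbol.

(-381/521)
  = (140/521)    [-381 ≡ 140 mod 521]
  = (35/521)    [521 ≡ 1 mod 8 ⇒ (2/521)^2 = +1]
  = (521/35)    [QR: 521 ≡ 1 mod 4, sign kept]
  = (31/35)    [521 ≡ 31 mod 35]
  = -(35/31)    [QR: both ≡ 3 mod 4, sign flips]
  = -(4/31)    [35 ≡ 4 mod 31]
  = -(1/31)    [31 ≡ 7 mod 8 ⇒ (2/31)^2 = +1]
  = -1    [(1/31) = 1]

-1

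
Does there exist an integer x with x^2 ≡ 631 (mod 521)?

Reduce the numerator: 631 ≡ 110 (mod 521), so (631/521) = (110/521).
Factor out 2: 110 = 2·55. Since 521 ≡ 1 (mod 8), (2/521) = +1. Now have (55/521).
521 ≡ 1 (mod 4), so quadratic reciprocity gives (55/521) = (521/55). Reduce: 521 ≡ 26 (mod 55). Now have (26/55).
Factor out 2: 26 = 2·13. Since 55 ≡ 7 (mod 8), (2/55) = +1. Now have (13/55).
13 ≡ 1 (mod 4), so quadratic reciprocity gives (13/55) = (55/13). Reduce: 55 ≡ 3 (mod 13). Now have (3/13).
13 ≡ 1 (mod 4), so quadratic reciprocity gives (3/13) = (13/3). Reduce: 13 ≡ 1 (mod 3). Now have (1/3).
(1/3) = 1. Collecting the sign factors: 1.
(631/521) = 1, and 521 is prime, so 631 is a quadratic residue mod 521.

yes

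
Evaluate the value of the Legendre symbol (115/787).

(115/787)
  = -(787/115)    [QR: both ≡ 3 mod 4, sign flips]
  = -(97/115)    [787 ≡ 97 mod 115]
  = -(115/97)    [QR: 97 ≡ 1 mod 4, sign kept]
  = -(18/97)    [115 ≡ 18 mod 97]
  = -(9/97)    [97 ≡ 1 mod 8 ⇒ (2/97) = +1]
  = -(97/9)    [QR: 9 ≡ 1 mod 4, sign kept]
  = -(7/9)    [97 ≡ 7 mod 9]
  = -(9/7)    [QR: 9 ≡ 1 mod 4, sign kept]
  = -(2/7)    [9 ≡ 2 mod 7]
  = -(1/7)    [7 ≡ 7 mod 8 ⇒ (2/7) = +1]
  = -1    [(1/7) = 1]

-1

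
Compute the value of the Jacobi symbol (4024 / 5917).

-1

(4024 / 5917)
  = -(503 / 5917)    [5917 ≡ 5 mod 8 ⇒ (2 / 5917)^3 = -1]
  = -(5917 / 503)    [QR: 5917 ≡ 1 mod 4, sign kept]
  = -(384 / 503)    [5917 ≡ 384 mod 503]
  = -(3 / 503)    [503 ≡ 7 mod 8 ⇒ (2 / 503)^7 = +1]
  = (503 / 3)    [QR: both ≡ 3 mod 4, sign flips]
  = (2 / 3)    [503 ≡ 2 mod 3]
  = -(1 / 3)    [3 ≡ 3 mod 8 ⇒ (2 / 3) = -1]
  = -1    [(1 / 3) = 1]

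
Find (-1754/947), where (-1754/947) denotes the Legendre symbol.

1

Reduce the numerator: -1754 ≡ 140 (mod 947), so (-1754/947) = (140/947).
Factor out 2: 140 = 2^2·35. Since 947 ≡ 3 (mod 8), (2/947) = -1, and (2/947)^2 = +1. Now have (35/947).
Both 35 ≡ 3 and 947 ≡ 3 (mod 4), so reciprocity gives (35/947) = -(947/35). Reduce: 947 ≡ 2 (mod 35). Now have -(2/35).
Factor out 2: 2 = 2. Since 35 ≡ 3 (mod 8), (2/35) = -1. Now have (1/35).
(1/35) = 1. Collecting the sign factors: 1.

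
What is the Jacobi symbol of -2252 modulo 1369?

1

(-2252 / 1369)
  = (2252 / 1369)    [1369 ≡ 1 mod 4 ⇒ (-1 / 1369) = +1]
  = (883 / 1369)    [2252 ≡ 883 mod 1369]
  = (1369 / 883)    [QR: 1369 ≡ 1 mod 4, sign kept]
  = (486 / 883)    [1369 ≡ 486 mod 883]
  = -(243 / 883)    [883 ≡ 3 mod 8 ⇒ (2 / 883) = -1]
  = (883 / 243)    [QR: both ≡ 3 mod 4, sign flips]
  = (154 / 243)    [883 ≡ 154 mod 243]
  = -(77 / 243)    [243 ≡ 3 mod 8 ⇒ (2 / 243) = -1]
  = -(243 / 77)    [QR: 77 ≡ 1 mod 4, sign kept]
  = -(12 / 77)    [243 ≡ 12 mod 77]
  = -(3 / 77)    [77 ≡ 5 mod 8 ⇒ (2 / 77)^2 = +1]
  = -(77 / 3)    [QR: 77 ≡ 1 mod 4, sign kept]
  = -(2 / 3)    [77 ≡ 2 mod 3]
  = (1 / 3)    [3 ≡ 3 mod 8 ⇒ (2 / 3) = -1]
  = 1    [(1 / 3) = 1]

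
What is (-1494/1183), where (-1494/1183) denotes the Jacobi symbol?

1

(-1494/1183)
  = (872/1183)    [-1494 ≡ 872 mod 1183]
  = (109/1183)    [1183 ≡ 7 mod 8 ⇒ (2/1183)^3 = +1]
  = (1183/109)    [QR: 109 ≡ 1 mod 4, sign kept]
  = (93/109)    [1183 ≡ 93 mod 109]
  = (109/93)    [QR: 93 ≡ 1 mod 4, sign kept]
  = (16/93)    [109 ≡ 16 mod 93]
  = (1/93)    [93 ≡ 5 mod 8 ⇒ (2/93)^4 = +1]
  = 1    [(1/93) = 1]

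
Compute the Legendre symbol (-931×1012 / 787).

-1

By multiplicativity, (-931·1012 / 787) = (-931 / 787)·(1012 / 787).
First factor (-931 / 787):
(-931 / 787)
  = -(931 / 787)    [787 ≡ 3 mod 4 ⇒ (-1 / 787) = -1]
  = -(144 / 787)    [931 ≡ 144 mod 787]
  = -(9 / 787)    [787 ≡ 3 mod 8 ⇒ (2 / 787)^4 = +1]
  = -(787 / 9)    [QR: 9 ≡ 1 mod 4, sign kept]
  = -(4 / 9)    [787 ≡ 4 mod 9]
  = -(1 / 9)    [9 ≡ 1 mod 8 ⇒ (2 / 9)^2 = +1]
  = -1    [(1 / 9) = 1]
Second factor (1012 / 787):
(1012 / 787)
  = (225 / 787)    [1012 ≡ 225 mod 787]
  = (787 / 225)    [QR: 225 ≡ 1 mod 4, sign kept]
  = (112 / 225)    [787 ≡ 112 mod 225]
  = (7 / 225)    [225 ≡ 1 mod 8 ⇒ (2 / 225)^4 = +1]
  = (225 / 7)    [QR: 225 ≡ 1 mod 4, sign kept]
  = (1 / 7)    [225 ≡ 1 mod 7]
  = 1    [(1 / 7) = 1]
Product: (-1)·(1) = -1.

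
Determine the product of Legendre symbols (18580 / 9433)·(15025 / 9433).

1

By multiplicativity, (18580·15025 / 9433) = (18580 / 9433)·(15025 / 9433).
First factor (18580 / 9433):
Reduce the numerator: 18580 ≡ 9147 (mod 9433), so (18580 / 9433) = (9147 / 9433).
9433 ≡ 1 (mod 4), so quadratic reciprocity gives (9147 / 9433) = (9433 / 9147). Reduce: 9433 ≡ 286 (mod 9147). Now have (286 / 9147).
Factor out 2: 286 = 2·143. Since 9147 ≡ 3 (mod 8), (2 / 9147) = -1. Now have -(143 / 9147).
Both 143 ≡ 3 and 9147 ≡ 3 (mod 4), so reciprocity gives (143 / 9147) = -(9147 / 143). Reduce: 9147 ≡ 138 (mod 143). Now have (138 / 143).
Factor out 2: 138 = 2·69. Since 143 ≡ 7 (mod 8), (2 / 143) = +1. Now have (69 / 143).
69 ≡ 1 (mod 4), so quadratic reciprocity gives (69 / 143) = (143 / 69). Reduce: 143 ≡ 5 (mod 69). Now have (5 / 69).
5 ≡ 1 (mod 4), so quadratic reciprocity gives (5 / 69) = (69 / 5). Reduce: 69 ≡ 4 (mod 5). Now have (4 / 5).
Factor out 2: 4 = 2^2. Since 5 ≡ 5 (mod 8), (2 / 5) = -1, and (2 / 5)^2 = +1. Now have (1 / 5).
(1 / 5) = 1. Collecting the sign factors: 1.
Second factor (15025 / 9433):
Reduce the numerator: 15025 ≡ 5592 (mod 9433), so (15025 / 9433) = (5592 / 9433).
Factor out 2: 5592 = 2^3·699. Since 9433 ≡ 1 (mod 8), (2 / 9433) = +1, and (2 / 9433)^3 = +1. Now have (699 / 9433).
9433 ≡ 1 (mod 4), so quadratic reciprocity gives (699 / 9433) = (9433 / 699). Reduce: 9433 ≡ 346 (mod 699). Now have (346 / 699).
Factor out 2: 346 = 2·173. Since 699 ≡ 3 (mod 8), (2 / 699) = -1. Now have -(173 / 699).
173 ≡ 1 (mod 4), so quadratic reciprocity gives (173 / 699) = (699 / 173). Reduce: 699 ≡ 7 (mod 173). Now have -(7 / 173).
173 ≡ 1 (mod 4), so quadratic reciprocity gives (7 / 173) = (173 / 7). Reduce: 173 ≡ 5 (mod 7). Now have -(5 / 7).
5 ≡ 1 (mod 4), so quadratic reciprocity gives (5 / 7) = (7 / 5). Reduce: 7 ≡ 2 (mod 5). Now have -(2 / 5).
Factor out 2: 2 = 2. Since 5 ≡ 5 (mod 8), (2 / 5) = -1. Now have (1 / 5).
(1 / 5) = 1. Collecting the sign factors: 1.
Product: (1)·(1) = 1.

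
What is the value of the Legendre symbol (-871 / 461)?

-1

Pull out -1: (-871 / 461) = (-1 / 461)·(871 / 461). Since 461 ≡ 1 (mod 4), (-1 / 461) = +1. Now have (871 / 461).
Reduce the numerator: 871 ≡ 410 (mod 461), so (871 / 461) = (410 / 461).
Factor out 2: 410 = 2·205. Since 461 ≡ 5 (mod 8), (2 / 461) = -1. Now have -(205 / 461).
205 ≡ 1 (mod 4), so quadratic reciprocity gives (205 / 461) = (461 / 205). Reduce: 461 ≡ 51 (mod 205). Now have -(51 / 205).
205 ≡ 1 (mod 4), so quadratic reciprocity gives (51 / 205) = (205 / 51). Reduce: 205 ≡ 1 (mod 51). Now have -(1 / 51).
(1 / 51) = 1. Collecting the sign factors: -1.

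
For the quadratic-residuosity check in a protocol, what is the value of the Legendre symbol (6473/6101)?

-1

Reduce the numerator: 6473 ≡ 372 (mod 6101), so (6473/6101) = (372/6101).
Factor out 2: 372 = 2^2·93. Since 6101 ≡ 5 (mod 8), (2/6101) = -1, and (2/6101)^2 = +1. Now have (93/6101).
93 ≡ 1 (mod 4), so quadratic reciprocity gives (93/6101) = (6101/93). Reduce: 6101 ≡ 56 (mod 93). Now have (56/93).
Factor out 2: 56 = 2^3·7. Since 93 ≡ 5 (mod 8), (2/93) = -1, and (2/93)^3 = -1. Now have -(7/93).
93 ≡ 1 (mod 4), so quadratic reciprocity gives (7/93) = (93/7). Reduce: 93 ≡ 2 (mod 7). Now have -(2/7).
Factor out 2: 2 = 2. Since 7 ≡ 7 (mod 8), (2/7) = +1. Now have -(1/7).
(1/7) = 1. Collecting the sign factors: -1.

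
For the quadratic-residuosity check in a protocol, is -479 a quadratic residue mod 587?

yes

(-479/587)
  = (108/587)    [-479 ≡ 108 mod 587]
  = (27/587)    [587 ≡ 3 mod 8 ⇒ (2/587)^2 = +1]
  = -(587/27)    [QR: both ≡ 3 mod 4, sign flips]
  = -(20/27)    [587 ≡ 20 mod 27]
  = -(5/27)    [27 ≡ 3 mod 8 ⇒ (2/27)^2 = +1]
  = -(27/5)    [QR: 5 ≡ 1 mod 4, sign kept]
  = -(2/5)    [27 ≡ 2 mod 5]
  = (1/5)    [5 ≡ 5 mod 8 ⇒ (2/5) = -1]
  = 1    [(1/5) = 1]
The Legendre symbol is 1, so x^2 ≡ -479 (mod 587) has solution.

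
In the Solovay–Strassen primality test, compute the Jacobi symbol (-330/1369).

1

(-330/1369)
  = (1039/1369)    [-330 ≡ 1039 mod 1369]
  = (1369/1039)    [QR: 1369 ≡ 1 mod 4, sign kept]
  = (330/1039)    [1369 ≡ 330 mod 1039]
  = (165/1039)    [1039 ≡ 7 mod 8 ⇒ (2/1039) = +1]
  = (1039/165)    [QR: 165 ≡ 1 mod 4, sign kept]
  = (49/165)    [1039 ≡ 49 mod 165]
  = (165/49)    [QR: 49 ≡ 1 mod 4, sign kept]
  = (18/49)    [165 ≡ 18 mod 49]
  = (9/49)    [49 ≡ 1 mod 8 ⇒ (2/49) = +1]
  = (49/9)    [QR: 9 ≡ 1 mod 4, sign kept]
  = (4/9)    [49 ≡ 4 mod 9]
  = (1/9)    [9 ≡ 1 mod 8 ⇒ (2/9)^2 = +1]
  = 1    [(1/9) = 1]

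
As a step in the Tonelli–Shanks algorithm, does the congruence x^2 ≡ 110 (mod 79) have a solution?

yes

Reduce the numerator: 110 ≡ 31 (mod 79), so (110|79) = (31|79).
Both 31 ≡ 3 and 79 ≡ 3 (mod 4), so reciprocity gives (31|79) = -(79|31). Reduce: 79 ≡ 17 (mod 31). Now have -(17|31).
17 ≡ 1 (mod 4), so quadratic reciprocity gives (17|31) = (31|17). Reduce: 31 ≡ 14 (mod 17). Now have -(14|17).
Factor out 2: 14 = 2·7. Since 17 ≡ 1 (mod 8), (2|17) = +1. Now have -(7|17).
17 ≡ 1 (mod 4), so quadratic reciprocity gives (7|17) = (17|7). Reduce: 17 ≡ 3 (mod 7). Now have -(3|7).
Both 3 ≡ 3 and 7 ≡ 3 (mod 4), so reciprocity gives (3|7) = -(7|3). Reduce: 7 ≡ 1 (mod 3). Now have (1|3).
(1|3) = 1. Collecting the sign factors: 1.
(110|79) = 1, and 79 is prime, so 110 is a quadratic residue mod 79.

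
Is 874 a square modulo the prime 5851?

yes

Factor out 2: 874 = 2·437. Since 5851 ≡ 3 (mod 8), (2/5851) = -1. Now have -(437/5851).
437 ≡ 1 (mod 4), so quadratic reciprocity gives (437/5851) = (5851/437). Reduce: 5851 ≡ 170 (mod 437). Now have -(170/437).
Factor out 2: 170 = 2·85. Since 437 ≡ 5 (mod 8), (2/437) = -1. Now have (85/437).
85 ≡ 1 (mod 4), so quadratic reciprocity gives (85/437) = (437/85). Reduce: 437 ≡ 12 (mod 85). Now have (12/85).
Factor out 2: 12 = 2^2·3. Since 85 ≡ 5 (mod 8), (2/85) = -1, and (2/85)^2 = +1. Now have (3/85).
85 ≡ 1 (mod 4), so quadratic reciprocity gives (3/85) = (85/3). Reduce: 85 ≡ 1 (mod 3). Now have (1/3).
(1/3) = 1. Collecting the sign factors: 1.
(874/5851) = 1, and 5851 is prime, so 874 is a quadratic residue mod 5851.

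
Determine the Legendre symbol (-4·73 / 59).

By multiplicativity, (-4·73 / 59) = (-4 / 59)·(73 / 59).
First factor (-4 / 59):
Reduce the numerator: -4 ≡ 55 (mod 59), so (-4 / 59) = (55 / 59).
Both 55 ≡ 3 and 59 ≡ 3 (mod 4), so reciprocity gives (55 / 59) = -(59 / 55). Reduce: 59 ≡ 4 (mod 55). Now have -(4 / 55).
Factor out 2: 4 = 2^2. Since 55 ≡ 7 (mod 8), (2 / 55) = +1, and (2 / 55)^2 = +1. Now have -(1 / 55).
(1 / 55) = 1. Collecting the sign factors: -1.
Second factor (73 / 59):
Reduce the numerator: 73 ≡ 14 (mod 59), so (73 / 59) = (14 / 59).
Factor out 2: 14 = 2·7. Since 59 ≡ 3 (mod 8), (2 / 59) = -1. Now have -(7 / 59).
Both 7 ≡ 3 and 59 ≡ 3 (mod 4), so reciprocity gives (7 / 59) = -(59 / 7). Reduce: 59 ≡ 3 (mod 7). Now have (3 / 7).
Both 3 ≡ 3 and 7 ≡ 3 (mod 4), so reciprocity gives (3 / 7) = -(7 / 3). Reduce: 7 ≡ 1 (mod 3). Now have -(1 / 3).
(1 / 3) = 1. Collecting the sign factors: -1.
Product: (-1)·(-1) = 1.

1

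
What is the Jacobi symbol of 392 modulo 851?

-1

Factor out 2: 392 = 2^3·49. Since 851 ≡ 3 (mod 8), (2|851) = -1, and (2|851)^3 = -1. Now have -(49|851).
49 ≡ 1 (mod 4), so quadratic reciprocity gives (49|851) = (851|49). Reduce: 851 ≡ 18 (mod 49). Now have -(18|49).
Factor out 2: 18 = 2·9. Since 49 ≡ 1 (mod 8), (2|49) = +1. Now have -(9|49).
9 ≡ 1 (mod 4), so quadratic reciprocity gives (9|49) = (49|9). Reduce: 49 ≡ 4 (mod 9). Now have -(4|9).
Factor out 2: 4 = 2^2. Since 9 ≡ 1 (mod 8), (2|9) = +1, and (2|9)^2 = +1. Now have -(1|9).
(1|9) = 1. Collecting the sign factors: -1.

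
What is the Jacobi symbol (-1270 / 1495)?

0

(-1270 / 1495)
  = (225 / 1495)    [-1270 ≡ 225 mod 1495]
  = (1495 / 225)    [QR: 225 ≡ 1 mod 4, sign kept]
  = (145 / 225)    [1495 ≡ 145 mod 225]
  = (225 / 145)    [QR: 145 ≡ 1 mod 4, sign kept]
  = (80 / 145)    [225 ≡ 80 mod 145]
  = (5 / 145)    [145 ≡ 1 mod 8 ⇒ (2 / 145)^4 = +1]
  = (145 / 5)    [QR: 5 ≡ 1 mod 4, sign kept]
  = (0 / 5)    [145 ≡ 0 mod 5]
  = 0    [numerator 0, gcd > 1]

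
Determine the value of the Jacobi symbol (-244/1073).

1

Pull out -1: (-244/1073) = (-1/1073)·(244/1073). Since 1073 ≡ 1 (mod 4), (-1/1073) = +1. Now have (244/1073).
Factor out 2: 244 = 2^2·61. Since 1073 ≡ 1 (mod 8), (2/1073) = +1, and (2/1073)^2 = +1. Now have (61/1073).
61 ≡ 1 (mod 4), so quadratic reciprocity gives (61/1073) = (1073/61). Reduce: 1073 ≡ 36 (mod 61). Now have (36/61).
Factor out 2: 36 = 2^2·9. Since 61 ≡ 5 (mod 8), (2/61) = -1, and (2/61)^2 = +1. Now have (9/61).
9 ≡ 1 (mod 4), so quadratic reciprocity gives (9/61) = (61/9). Reduce: 61 ≡ 7 (mod 9). Now have (7/9).
9 ≡ 1 (mod 4), so quadratic reciprocity gives (7/9) = (9/7). Reduce: 9 ≡ 2 (mod 7). Now have (2/7).
Factor out 2: 2 = 2. Since 7 ≡ 7 (mod 8), (2/7) = +1. Now have (1/7).
(1/7) = 1. Collecting the sign factors: 1.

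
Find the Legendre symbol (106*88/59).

By multiplicativity, (106·88/59) = (106/59)·(88/59).
First factor (106/59):
Reduce the numerator: 106 ≡ 47 (mod 59), so (106/59) = (47/59).
Both 47 ≡ 3 and 59 ≡ 3 (mod 4), so reciprocity gives (47/59) = -(59/47). Reduce: 59 ≡ 12 (mod 47). Now have -(12/47).
Factor out 2: 12 = 2^2·3. Since 47 ≡ 7 (mod 8), (2/47) = +1, and (2/47)^2 = +1. Now have -(3/47).
Both 3 ≡ 3 and 47 ≡ 3 (mod 4), so reciprocity gives (3/47) = -(47/3). Reduce: 47 ≡ 2 (mod 3). Now have (2/3).
Factor out 2: 2 = 2. Since 3 ≡ 3 (mod 8), (2/3) = -1. Now have -(1/3).
(1/3) = 1. Collecting the sign factors: -1.
Second factor (88/59):
Reduce the numerator: 88 ≡ 29 (mod 59), so (88/59) = (29/59).
29 ≡ 1 (mod 4), so quadratic reciprocity gives (29/59) = (59/29). Reduce: 59 ≡ 1 (mod 29). Now have (1/29).
(1/29) = 1. Collecting the sign factors: 1.
Product: (-1)·(1) = -1.

-1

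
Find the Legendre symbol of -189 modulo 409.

-1

(-189/409)
  = (220/409)    [-189 ≡ 220 mod 409]
  = (55/409)    [409 ≡ 1 mod 8 ⇒ (2/409)^2 = +1]
  = (409/55)    [QR: 409 ≡ 1 mod 4, sign kept]
  = (24/55)    [409 ≡ 24 mod 55]
  = (3/55)    [55 ≡ 7 mod 8 ⇒ (2/55)^3 = +1]
  = -(55/3)    [QR: both ≡ 3 mod 4, sign flips]
  = -(1/3)    [55 ≡ 1 mod 3]
  = -1    [(1/3) = 1]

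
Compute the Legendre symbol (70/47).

Reduce the numerator: 70 ≡ 23 (mod 47), so (70/47) = (23/47).
Both 23 ≡ 3 and 47 ≡ 3 (mod 4), so reciprocity gives (23/47) = -(47/23). Reduce: 47 ≡ 1 (mod 23). Now have -(1/23).
(1/23) = 1. Collecting the sign factors: -1.

-1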